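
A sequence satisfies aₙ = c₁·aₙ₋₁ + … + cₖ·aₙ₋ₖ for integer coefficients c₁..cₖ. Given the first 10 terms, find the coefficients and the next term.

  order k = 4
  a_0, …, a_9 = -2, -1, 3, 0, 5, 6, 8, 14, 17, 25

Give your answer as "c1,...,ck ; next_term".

  a_4 = 1·0 + 1·3 + 0·-1 + -1·-2 = 5
  a_5 = 1·5 + 1·0 + 0·3 + -1·-1 = 6
  a_6 = 1·6 + 1·5 + 0·0 + -1·3 = 8
  a_7 = 1·8 + 1·6 + 0·5 + -1·0 = 14
  a_8 = 1·14 + 1·8 + 0·6 + -1·5 = 17
  a_9 = 1·17 + 1·14 + 0·8 + -1·6 = 25
  a_10 = 1·25 + 1·17 + 0·14 + -1·8 = 34

1,1,0,-1 ; 34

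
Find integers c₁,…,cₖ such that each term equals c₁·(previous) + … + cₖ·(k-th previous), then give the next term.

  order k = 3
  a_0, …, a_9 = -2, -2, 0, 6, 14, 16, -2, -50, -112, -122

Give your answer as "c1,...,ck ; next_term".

2,-2,-1 ; 30

  a_3 = 2·0 + -2·-2 + -1·-2 = 6
  a_4 = 2·6 + -2·0 + -1·-2 = 14
  a_5 = 2·14 + -2·6 + -1·0 = 16
  a_6 = 2·16 + -2·14 + -1·6 = -2
  a_7 = 2·-2 + -2·16 + -1·14 = -50
  a_8 = 2·-50 + -2·-2 + -1·16 = -112
  a_9 = 2·-112 + -2·-50 + -1·-2 = -122
  a_10 = 2·-122 + -2·-112 + -1·-50 = 30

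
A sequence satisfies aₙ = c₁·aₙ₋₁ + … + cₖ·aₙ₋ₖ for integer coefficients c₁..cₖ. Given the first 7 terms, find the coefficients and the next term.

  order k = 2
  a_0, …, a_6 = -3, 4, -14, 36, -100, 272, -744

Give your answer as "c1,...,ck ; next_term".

-2,2 ; 2032

  a_2 = -2·4 + 2·-3 = -14
  a_3 = -2·-14 + 2·4 = 36
  a_4 = -2·36 + 2·-14 = -100
  a_5 = -2·-100 + 2·36 = 272
  a_6 = -2·272 + 2·-100 = -744
  a_7 = -2·-744 + 2·272 = 2032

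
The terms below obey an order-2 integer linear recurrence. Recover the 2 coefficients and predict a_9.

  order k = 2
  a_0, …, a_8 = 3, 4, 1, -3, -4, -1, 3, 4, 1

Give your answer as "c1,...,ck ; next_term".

1,-1 ; -3

  a_2 = 1·4 + -1·3 = 1
  a_3 = 1·1 + -1·4 = -3
  a_4 = 1·-3 + -1·1 = -4
  a_5 = 1·-4 + -1·-3 = -1
  a_6 = 1·-1 + -1·-4 = 3
  a_7 = 1·3 + -1·-1 = 4
  a_8 = 1·4 + -1·3 = 1
  a_9 = 1·1 + -1·4 = -3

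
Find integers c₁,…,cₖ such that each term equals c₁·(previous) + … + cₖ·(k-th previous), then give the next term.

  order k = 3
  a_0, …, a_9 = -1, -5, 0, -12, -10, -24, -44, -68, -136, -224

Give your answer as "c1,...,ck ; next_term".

  a_3 = 0·0 + 2·-5 + 2·-1 = -12
  a_4 = 0·-12 + 2·0 + 2·-5 = -10
  a_5 = 0·-10 + 2·-12 + 2·0 = -24
  a_6 = 0·-24 + 2·-10 + 2·-12 = -44
  a_7 = 0·-44 + 2·-24 + 2·-10 = -68
  a_8 = 0·-68 + 2·-44 + 2·-24 = -136
  a_9 = 0·-136 + 2·-68 + 2·-44 = -224
  a_10 = 0·-224 + 2·-136 + 2·-68 = -408

0,2,2 ; -408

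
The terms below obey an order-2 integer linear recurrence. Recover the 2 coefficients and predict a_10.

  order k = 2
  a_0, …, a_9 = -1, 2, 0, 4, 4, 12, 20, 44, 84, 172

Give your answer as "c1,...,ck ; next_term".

1,2 ; 340

  a_2 = 1·2 + 2·-1 = 0
  a_3 = 1·0 + 2·2 = 4
  a_4 = 1·4 + 2·0 = 4
  a_5 = 1·4 + 2·4 = 12
  a_6 = 1·12 + 2·4 = 20
  a_7 = 1·20 + 2·12 = 44
  a_8 = 1·44 + 2·20 = 84
  a_9 = 1·84 + 2·44 = 172
  a_10 = 1·172 + 2·84 = 340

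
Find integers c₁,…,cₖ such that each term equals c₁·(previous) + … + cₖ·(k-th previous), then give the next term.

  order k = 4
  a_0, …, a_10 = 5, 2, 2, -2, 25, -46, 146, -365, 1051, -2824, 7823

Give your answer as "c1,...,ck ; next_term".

-2,2,1,3 ; -21338

  a_4 = -2·-2 + 2·2 + 1·2 + 3·5 = 25
  a_5 = -2·25 + 2·-2 + 1·2 + 3·2 = -46
  a_6 = -2·-46 + 2·25 + 1·-2 + 3·2 = 146
  a_7 = -2·146 + 2·-46 + 1·25 + 3·-2 = -365
  a_8 = -2·-365 + 2·146 + 1·-46 + 3·25 = 1051
  a_9 = -2·1051 + 2·-365 + 1·146 + 3·-46 = -2824
  a_10 = -2·-2824 + 2·1051 + 1·-365 + 3·146 = 7823
  a_11 = -2·7823 + 2·-2824 + 1·1051 + 3·-365 = -21338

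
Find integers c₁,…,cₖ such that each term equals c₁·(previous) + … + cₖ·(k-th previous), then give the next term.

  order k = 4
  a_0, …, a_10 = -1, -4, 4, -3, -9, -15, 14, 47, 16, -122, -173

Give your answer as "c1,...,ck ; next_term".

  a_4 = 1·-3 + -2·4 + -1·-4 + 2·-1 = -9
  a_5 = 1·-9 + -2·-3 + -1·4 + 2·-4 = -15
  a_6 = 1·-15 + -2·-9 + -1·-3 + 2·4 = 14
  a_7 = 1·14 + -2·-15 + -1·-9 + 2·-3 = 47
  a_8 = 1·47 + -2·14 + -1·-15 + 2·-9 = 16
  a_9 = 1·16 + -2·47 + -1·14 + 2·-15 = -122
  a_10 = 1·-122 + -2·16 + -1·47 + 2·14 = -173
  a_11 = 1·-173 + -2·-122 + -1·16 + 2·47 = 149

1,-2,-1,2 ; 149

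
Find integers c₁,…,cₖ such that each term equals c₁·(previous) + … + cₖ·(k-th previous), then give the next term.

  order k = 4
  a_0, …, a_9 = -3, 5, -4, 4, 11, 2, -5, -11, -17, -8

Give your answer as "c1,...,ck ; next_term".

1,-1,0,-1 ; 14

  a_4 = 1·4 + -1·-4 + 0·5 + -1·-3 = 11
  a_5 = 1·11 + -1·4 + 0·-4 + -1·5 = 2
  a_6 = 1·2 + -1·11 + 0·4 + -1·-4 = -5
  a_7 = 1·-5 + -1·2 + 0·11 + -1·4 = -11
  a_8 = 1·-11 + -1·-5 + 0·2 + -1·11 = -17
  a_9 = 1·-17 + -1·-11 + 0·-5 + -1·2 = -8
  a_10 = 1·-8 + -1·-17 + 0·-11 + -1·-5 = 14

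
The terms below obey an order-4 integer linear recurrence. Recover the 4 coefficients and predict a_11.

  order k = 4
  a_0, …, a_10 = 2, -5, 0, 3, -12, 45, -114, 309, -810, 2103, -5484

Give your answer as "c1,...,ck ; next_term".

  a_4 = -2·3 + 2·0 + 0·-5 + -3·2 = -12
  a_5 = -2·-12 + 2·3 + 0·0 + -3·-5 = 45
  a_6 = -2·45 + 2·-12 + 0·3 + -3·0 = -114
  a_7 = -2·-114 + 2·45 + 0·-12 + -3·3 = 309
  a_8 = -2·309 + 2·-114 + 0·45 + -3·-12 = -810
  a_9 = -2·-810 + 2·309 + 0·-114 + -3·45 = 2103
  a_10 = -2·2103 + 2·-810 + 0·309 + -3·-114 = -5484
  a_11 = -2·-5484 + 2·2103 + 0·-810 + -3·309 = 14247

-2,2,0,-3 ; 14247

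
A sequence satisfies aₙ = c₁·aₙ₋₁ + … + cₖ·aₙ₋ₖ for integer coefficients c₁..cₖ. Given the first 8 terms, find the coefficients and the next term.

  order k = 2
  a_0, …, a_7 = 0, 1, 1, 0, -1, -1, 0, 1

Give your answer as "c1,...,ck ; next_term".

1,-1 ; 1

  a_2 = 1·1 + -1·0 = 1
  a_3 = 1·1 + -1·1 = 0
  a_4 = 1·0 + -1·1 = -1
  a_5 = 1·-1 + -1·0 = -1
  a_6 = 1·-1 + -1·-1 = 0
  a_7 = 1·0 + -1·-1 = 1
  a_8 = 1·1 + -1·0 = 1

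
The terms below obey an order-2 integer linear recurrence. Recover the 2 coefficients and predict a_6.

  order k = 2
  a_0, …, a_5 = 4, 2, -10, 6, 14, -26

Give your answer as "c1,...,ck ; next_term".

  a_2 = -1·2 + -2·4 = -10
  a_3 = -1·-10 + -2·2 = 6
  a_4 = -1·6 + -2·-10 = 14
  a_5 = -1·14 + -2·6 = -26
  a_6 = -1·-26 + -2·14 = -2

-1,-2 ; -2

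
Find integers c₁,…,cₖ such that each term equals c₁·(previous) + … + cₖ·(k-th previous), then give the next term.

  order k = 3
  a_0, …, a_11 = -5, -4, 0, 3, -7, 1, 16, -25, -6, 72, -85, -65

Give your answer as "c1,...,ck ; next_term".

  a_3 = -1·0 + -2·-4 + 1·-5 = 3
  a_4 = -1·3 + -2·0 + 1·-4 = -7
  a_5 = -1·-7 + -2·3 + 1·0 = 1
  a_6 = -1·1 + -2·-7 + 1·3 = 16
  a_7 = -1·16 + -2·1 + 1·-7 = -25
  a_8 = -1·-25 + -2·16 + 1·1 = -6
  a_9 = -1·-6 + -2·-25 + 1·16 = 72
  a_10 = -1·72 + -2·-6 + 1·-25 = -85
  a_11 = -1·-85 + -2·72 + 1·-6 = -65
  a_12 = -1·-65 + -2·-85 + 1·72 = 307

-1,-2,1 ; 307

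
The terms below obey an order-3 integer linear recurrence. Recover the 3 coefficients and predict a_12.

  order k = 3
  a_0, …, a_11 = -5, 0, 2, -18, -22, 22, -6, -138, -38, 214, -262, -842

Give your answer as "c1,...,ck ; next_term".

  a_3 = 1·2 + -2·0 + 4·-5 = -18
  a_4 = 1·-18 + -2·2 + 4·0 = -22
  a_5 = 1·-22 + -2·-18 + 4·2 = 22
  a_6 = 1·22 + -2·-22 + 4·-18 = -6
  a_7 = 1·-6 + -2·22 + 4·-22 = -138
  a_8 = 1·-138 + -2·-6 + 4·22 = -38
  a_9 = 1·-38 + -2·-138 + 4·-6 = 214
  a_10 = 1·214 + -2·-38 + 4·-138 = -262
  a_11 = 1·-262 + -2·214 + 4·-38 = -842
  a_12 = 1·-842 + -2·-262 + 4·214 = 538

1,-2,4 ; 538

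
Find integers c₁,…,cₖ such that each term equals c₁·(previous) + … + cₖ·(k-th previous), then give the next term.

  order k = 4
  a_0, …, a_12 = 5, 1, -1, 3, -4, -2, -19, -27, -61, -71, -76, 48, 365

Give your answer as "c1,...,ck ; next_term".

2,1,-4,-1 ; 1153

  a_4 = 2·3 + 1·-1 + -4·1 + -1·5 = -4
  a_5 = 2·-4 + 1·3 + -4·-1 + -1·1 = -2
  a_6 = 2·-2 + 1·-4 + -4·3 + -1·-1 = -19
  a_7 = 2·-19 + 1·-2 + -4·-4 + -1·3 = -27
  a_8 = 2·-27 + 1·-19 + -4·-2 + -1·-4 = -61
  a_9 = 2·-61 + 1·-27 + -4·-19 + -1·-2 = -71
  a_10 = 2·-71 + 1·-61 + -4·-27 + -1·-19 = -76
  a_11 = 2·-76 + 1·-71 + -4·-61 + -1·-27 = 48
  a_12 = 2·48 + 1·-76 + -4·-71 + -1·-61 = 365
  a_13 = 2·365 + 1·48 + -4·-76 + -1·-71 = 1153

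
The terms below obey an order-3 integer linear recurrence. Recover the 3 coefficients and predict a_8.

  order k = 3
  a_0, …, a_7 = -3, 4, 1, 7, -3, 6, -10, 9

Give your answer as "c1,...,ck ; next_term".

0,1,-1 ; -16

  a_3 = 0·1 + 1·4 + -1·-3 = 7
  a_4 = 0·7 + 1·1 + -1·4 = -3
  a_5 = 0·-3 + 1·7 + -1·1 = 6
  a_6 = 0·6 + 1·-3 + -1·7 = -10
  a_7 = 0·-10 + 1·6 + -1·-3 = 9
  a_8 = 0·9 + 1·-10 + -1·6 = -16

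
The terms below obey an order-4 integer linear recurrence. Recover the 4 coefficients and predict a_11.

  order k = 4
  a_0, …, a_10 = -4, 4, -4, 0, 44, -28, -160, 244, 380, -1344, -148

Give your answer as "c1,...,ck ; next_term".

0,-4,3,-4 ; 5540

  a_4 = 0·0 + -4·-4 + 3·4 + -4·-4 = 44
  a_5 = 0·44 + -4·0 + 3·-4 + -4·4 = -28
  a_6 = 0·-28 + -4·44 + 3·0 + -4·-4 = -160
  a_7 = 0·-160 + -4·-28 + 3·44 + -4·0 = 244
  a_8 = 0·244 + -4·-160 + 3·-28 + -4·44 = 380
  a_9 = 0·380 + -4·244 + 3·-160 + -4·-28 = -1344
  a_10 = 0·-1344 + -4·380 + 3·244 + -4·-160 = -148
  a_11 = 0·-148 + -4·-1344 + 3·380 + -4·244 = 5540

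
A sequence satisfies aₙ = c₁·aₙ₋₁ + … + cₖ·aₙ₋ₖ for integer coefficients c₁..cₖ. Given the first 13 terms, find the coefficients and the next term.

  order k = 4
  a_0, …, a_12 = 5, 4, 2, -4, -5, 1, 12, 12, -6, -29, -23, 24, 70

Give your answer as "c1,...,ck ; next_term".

1,-1,-1,1 ; 40

  a_4 = 1·-4 + -1·2 + -1·4 + 1·5 = -5
  a_5 = 1·-5 + -1·-4 + -1·2 + 1·4 = 1
  a_6 = 1·1 + -1·-5 + -1·-4 + 1·2 = 12
  a_7 = 1·12 + -1·1 + -1·-5 + 1·-4 = 12
  a_8 = 1·12 + -1·12 + -1·1 + 1·-5 = -6
  a_9 = 1·-6 + -1·12 + -1·12 + 1·1 = -29
  a_10 = 1·-29 + -1·-6 + -1·12 + 1·12 = -23
  a_11 = 1·-23 + -1·-29 + -1·-6 + 1·12 = 24
  a_12 = 1·24 + -1·-23 + -1·-29 + 1·-6 = 70
  a_13 = 1·70 + -1·24 + -1·-23 + 1·-29 = 40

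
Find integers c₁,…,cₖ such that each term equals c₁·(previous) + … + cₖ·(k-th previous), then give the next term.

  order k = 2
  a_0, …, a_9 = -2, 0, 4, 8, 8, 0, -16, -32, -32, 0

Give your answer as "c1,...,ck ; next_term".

  a_2 = 2·0 + -2·-2 = 4
  a_3 = 2·4 + -2·0 = 8
  a_4 = 2·8 + -2·4 = 8
  a_5 = 2·8 + -2·8 = 0
  a_6 = 2·0 + -2·8 = -16
  a_7 = 2·-16 + -2·0 = -32
  a_8 = 2·-32 + -2·-16 = -32
  a_9 = 2·-32 + -2·-32 = 0
  a_10 = 2·0 + -2·-32 = 64

2,-2 ; 64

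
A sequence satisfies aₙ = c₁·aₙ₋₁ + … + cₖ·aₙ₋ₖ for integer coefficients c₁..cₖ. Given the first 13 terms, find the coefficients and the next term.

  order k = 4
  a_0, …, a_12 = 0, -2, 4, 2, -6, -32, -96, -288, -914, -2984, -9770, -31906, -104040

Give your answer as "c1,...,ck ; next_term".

  a_4 = 4·2 + -3·4 + 1·-2 + 3·0 = -6
  a_5 = 4·-6 + -3·2 + 1·4 + 3·-2 = -32
  a_6 = 4·-32 + -3·-6 + 1·2 + 3·4 = -96
  a_7 = 4·-96 + -3·-32 + 1·-6 + 3·2 = -288
  a_8 = 4·-288 + -3·-96 + 1·-32 + 3·-6 = -914
  a_9 = 4·-914 + -3·-288 + 1·-96 + 3·-32 = -2984
  a_10 = 4·-2984 + -3·-914 + 1·-288 + 3·-96 = -9770
  a_11 = 4·-9770 + -3·-2984 + 1·-914 + 3·-288 = -31906
  a_12 = 4·-31906 + -3·-9770 + 1·-2984 + 3·-914 = -104040
  a_13 = 4·-104040 + -3·-31906 + 1·-9770 + 3·-2984 = -339164

4,-3,1,3 ; -339164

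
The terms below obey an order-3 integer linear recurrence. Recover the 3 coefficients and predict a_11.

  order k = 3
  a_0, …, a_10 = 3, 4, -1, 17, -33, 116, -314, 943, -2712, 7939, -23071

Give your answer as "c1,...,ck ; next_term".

-2,3,1 ; 67247

  a_3 = -2·-1 + 3·4 + 1·3 = 17
  a_4 = -2·17 + 3·-1 + 1·4 = -33
  a_5 = -2·-33 + 3·17 + 1·-1 = 116
  a_6 = -2·116 + 3·-33 + 1·17 = -314
  a_7 = -2·-314 + 3·116 + 1·-33 = 943
  a_8 = -2·943 + 3·-314 + 1·116 = -2712
  a_9 = -2·-2712 + 3·943 + 1·-314 = 7939
  a_10 = -2·7939 + 3·-2712 + 1·943 = -23071
  a_11 = -2·-23071 + 3·7939 + 1·-2712 = 67247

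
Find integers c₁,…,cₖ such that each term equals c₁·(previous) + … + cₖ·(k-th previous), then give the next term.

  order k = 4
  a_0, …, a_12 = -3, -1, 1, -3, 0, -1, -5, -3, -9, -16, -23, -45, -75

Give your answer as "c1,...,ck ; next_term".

1,1,1,-1 ; -127

  a_4 = 1·-3 + 1·1 + 1·-1 + -1·-3 = 0
  a_5 = 1·0 + 1·-3 + 1·1 + -1·-1 = -1
  a_6 = 1·-1 + 1·0 + 1·-3 + -1·1 = -5
  a_7 = 1·-5 + 1·-1 + 1·0 + -1·-3 = -3
  a_8 = 1·-3 + 1·-5 + 1·-1 + -1·0 = -9
  a_9 = 1·-9 + 1·-3 + 1·-5 + -1·-1 = -16
  a_10 = 1·-16 + 1·-9 + 1·-3 + -1·-5 = -23
  a_11 = 1·-23 + 1·-16 + 1·-9 + -1·-3 = -45
  a_12 = 1·-45 + 1·-23 + 1·-16 + -1·-9 = -75
  a_13 = 1·-75 + 1·-45 + 1·-23 + -1·-16 = -127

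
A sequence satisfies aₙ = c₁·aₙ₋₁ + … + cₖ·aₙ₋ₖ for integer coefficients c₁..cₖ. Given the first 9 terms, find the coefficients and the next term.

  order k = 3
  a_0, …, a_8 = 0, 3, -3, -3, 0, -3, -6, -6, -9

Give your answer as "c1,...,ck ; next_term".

1,0,1 ; -15

  a_3 = 1·-3 + 0·3 + 1·0 = -3
  a_4 = 1·-3 + 0·-3 + 1·3 = 0
  a_5 = 1·0 + 0·-3 + 1·-3 = -3
  a_6 = 1·-3 + 0·0 + 1·-3 = -6
  a_7 = 1·-6 + 0·-3 + 1·0 = -6
  a_8 = 1·-6 + 0·-6 + 1·-3 = -9
  a_9 = 1·-9 + 0·-6 + 1·-6 = -15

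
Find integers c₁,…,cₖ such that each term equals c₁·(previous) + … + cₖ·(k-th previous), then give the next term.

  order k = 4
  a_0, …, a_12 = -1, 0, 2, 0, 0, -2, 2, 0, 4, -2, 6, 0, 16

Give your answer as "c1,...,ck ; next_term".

1,1,-1,2 ; 6

  a_4 = 1·0 + 1·2 + -1·0 + 2·-1 = 0
  a_5 = 1·0 + 1·0 + -1·2 + 2·0 = -2
  a_6 = 1·-2 + 1·0 + -1·0 + 2·2 = 2
  a_7 = 1·2 + 1·-2 + -1·0 + 2·0 = 0
  a_8 = 1·0 + 1·2 + -1·-2 + 2·0 = 4
  a_9 = 1·4 + 1·0 + -1·2 + 2·-2 = -2
  a_10 = 1·-2 + 1·4 + -1·0 + 2·2 = 6
  a_11 = 1·6 + 1·-2 + -1·4 + 2·0 = 0
  a_12 = 1·0 + 1·6 + -1·-2 + 2·4 = 16
  a_13 = 1·16 + 1·0 + -1·6 + 2·-2 = 6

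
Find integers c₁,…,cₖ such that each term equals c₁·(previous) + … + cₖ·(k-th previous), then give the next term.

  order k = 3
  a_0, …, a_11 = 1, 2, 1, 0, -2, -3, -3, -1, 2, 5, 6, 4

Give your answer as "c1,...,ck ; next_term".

  a_3 = 1·1 + 0·2 + -1·1 = 0
  a_4 = 1·0 + 0·1 + -1·2 = -2
  a_5 = 1·-2 + 0·0 + -1·1 = -3
  a_6 = 1·-3 + 0·-2 + -1·0 = -3
  a_7 = 1·-3 + 0·-3 + -1·-2 = -1
  a_8 = 1·-1 + 0·-3 + -1·-3 = 2
  a_9 = 1·2 + 0·-1 + -1·-3 = 5
  a_10 = 1·5 + 0·2 + -1·-1 = 6
  a_11 = 1·6 + 0·5 + -1·2 = 4
  a_12 = 1·4 + 0·6 + -1·5 = -1

1,0,-1 ; -1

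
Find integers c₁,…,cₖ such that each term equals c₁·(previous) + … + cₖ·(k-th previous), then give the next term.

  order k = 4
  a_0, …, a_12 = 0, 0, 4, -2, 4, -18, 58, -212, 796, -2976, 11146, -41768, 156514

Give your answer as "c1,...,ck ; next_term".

  a_4 = -4·-2 + -1·4 + -1·0 + -3·0 = 4
  a_5 = -4·4 + -1·-2 + -1·4 + -3·0 = -18
  a_6 = -4·-18 + -1·4 + -1·-2 + -3·4 = 58
  a_7 = -4·58 + -1·-18 + -1·4 + -3·-2 = -212
  a_8 = -4·-212 + -1·58 + -1·-18 + -3·4 = 796
  a_9 = -4·796 + -1·-212 + -1·58 + -3·-18 = -2976
  a_10 = -4·-2976 + -1·796 + -1·-212 + -3·58 = 11146
  a_11 = -4·11146 + -1·-2976 + -1·796 + -3·-212 = -41768
  a_12 = -4·-41768 + -1·11146 + -1·-2976 + -3·796 = 156514
  a_13 = -4·156514 + -1·-41768 + -1·11146 + -3·-2976 = -586506

-4,-1,-1,-3 ; -586506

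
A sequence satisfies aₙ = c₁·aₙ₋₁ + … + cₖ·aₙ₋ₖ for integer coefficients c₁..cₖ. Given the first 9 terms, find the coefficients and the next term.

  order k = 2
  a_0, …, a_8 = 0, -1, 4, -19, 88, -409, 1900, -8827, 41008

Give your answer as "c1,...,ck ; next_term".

  a_2 = -4·-1 + 3·0 = 4
  a_3 = -4·4 + 3·-1 = -19
  a_4 = -4·-19 + 3·4 = 88
  a_5 = -4·88 + 3·-19 = -409
  a_6 = -4·-409 + 3·88 = 1900
  a_7 = -4·1900 + 3·-409 = -8827
  a_8 = -4·-8827 + 3·1900 = 41008
  a_9 = -4·41008 + 3·-8827 = -190513

-4,3 ; -190513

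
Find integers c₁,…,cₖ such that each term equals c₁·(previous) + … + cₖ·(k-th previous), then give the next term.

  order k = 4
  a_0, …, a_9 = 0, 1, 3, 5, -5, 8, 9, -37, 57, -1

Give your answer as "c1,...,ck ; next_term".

-1,-1,3,-1 ; -176

  a_4 = -1·5 + -1·3 + 3·1 + -1·0 = -5
  a_5 = -1·-5 + -1·5 + 3·3 + -1·1 = 8
  a_6 = -1·8 + -1·-5 + 3·5 + -1·3 = 9
  a_7 = -1·9 + -1·8 + 3·-5 + -1·5 = -37
  a_8 = -1·-37 + -1·9 + 3·8 + -1·-5 = 57
  a_9 = -1·57 + -1·-37 + 3·9 + -1·8 = -1
  a_10 = -1·-1 + -1·57 + 3·-37 + -1·9 = -176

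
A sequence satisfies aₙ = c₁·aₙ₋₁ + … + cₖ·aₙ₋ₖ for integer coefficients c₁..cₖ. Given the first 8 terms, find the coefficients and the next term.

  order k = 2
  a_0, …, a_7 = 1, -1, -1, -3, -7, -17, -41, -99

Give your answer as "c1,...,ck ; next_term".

2,1 ; -239

  a_2 = 2·-1 + 1·1 = -1
  a_3 = 2·-1 + 1·-1 = -3
  a_4 = 2·-3 + 1·-1 = -7
  a_5 = 2·-7 + 1·-3 = -17
  a_6 = 2·-17 + 1·-7 = -41
  a_7 = 2·-41 + 1·-17 = -99
  a_8 = 2·-99 + 1·-41 = -239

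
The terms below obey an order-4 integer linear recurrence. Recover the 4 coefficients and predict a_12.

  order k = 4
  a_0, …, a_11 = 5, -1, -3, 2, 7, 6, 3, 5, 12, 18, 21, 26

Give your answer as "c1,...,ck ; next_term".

1,0,0,1 ; 38

  a_4 = 1·2 + 0·-3 + 0·-1 + 1·5 = 7
  a_5 = 1·7 + 0·2 + 0·-3 + 1·-1 = 6
  a_6 = 1·6 + 0·7 + 0·2 + 1·-3 = 3
  a_7 = 1·3 + 0·6 + 0·7 + 1·2 = 5
  a_8 = 1·5 + 0·3 + 0·6 + 1·7 = 12
  a_9 = 1·12 + 0·5 + 0·3 + 1·6 = 18
  a_10 = 1·18 + 0·12 + 0·5 + 1·3 = 21
  a_11 = 1·21 + 0·18 + 0·12 + 1·5 = 26
  a_12 = 1·26 + 0·21 + 0·18 + 1·12 = 38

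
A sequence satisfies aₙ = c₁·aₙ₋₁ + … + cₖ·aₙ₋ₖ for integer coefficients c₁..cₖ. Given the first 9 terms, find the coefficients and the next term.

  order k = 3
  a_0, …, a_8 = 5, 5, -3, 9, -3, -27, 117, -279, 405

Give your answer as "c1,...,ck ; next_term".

-3,-3,3 ; -27

  a_3 = -3·-3 + -3·5 + 3·5 = 9
  a_4 = -3·9 + -3·-3 + 3·5 = -3
  a_5 = -3·-3 + -3·9 + 3·-3 = -27
  a_6 = -3·-27 + -3·-3 + 3·9 = 117
  a_7 = -3·117 + -3·-27 + 3·-3 = -279
  a_8 = -3·-279 + -3·117 + 3·-27 = 405
  a_9 = -3·405 + -3·-279 + 3·117 = -27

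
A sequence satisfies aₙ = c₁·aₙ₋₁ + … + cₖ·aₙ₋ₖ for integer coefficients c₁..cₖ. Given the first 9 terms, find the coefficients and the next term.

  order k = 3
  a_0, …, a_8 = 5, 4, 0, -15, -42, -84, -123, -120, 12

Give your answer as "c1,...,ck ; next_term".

2,0,-3 ; 393

  a_3 = 2·0 + 0·4 + -3·5 = -15
  a_4 = 2·-15 + 0·0 + -3·4 = -42
  a_5 = 2·-42 + 0·-15 + -3·0 = -84
  a_6 = 2·-84 + 0·-42 + -3·-15 = -123
  a_7 = 2·-123 + 0·-84 + -3·-42 = -120
  a_8 = 2·-120 + 0·-123 + -3·-84 = 12
  a_9 = 2·12 + 0·-120 + -3·-123 = 393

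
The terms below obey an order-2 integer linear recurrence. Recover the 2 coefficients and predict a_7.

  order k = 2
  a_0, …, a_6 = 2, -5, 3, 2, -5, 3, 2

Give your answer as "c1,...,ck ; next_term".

  a_2 = -1·-5 + -1·2 = 3
  a_3 = -1·3 + -1·-5 = 2
  a_4 = -1·2 + -1·3 = -5
  a_5 = -1·-5 + -1·2 = 3
  a_6 = -1·3 + -1·-5 = 2
  a_7 = -1·2 + -1·3 = -5

-1,-1 ; -5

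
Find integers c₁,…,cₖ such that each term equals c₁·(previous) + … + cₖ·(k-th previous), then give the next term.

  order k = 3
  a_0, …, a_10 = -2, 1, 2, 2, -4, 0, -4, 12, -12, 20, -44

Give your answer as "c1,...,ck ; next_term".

-1,0,-2 ; 68

  a_3 = -1·2 + 0·1 + -2·-2 = 2
  a_4 = -1·2 + 0·2 + -2·1 = -4
  a_5 = -1·-4 + 0·2 + -2·2 = 0
  a_6 = -1·0 + 0·-4 + -2·2 = -4
  a_7 = -1·-4 + 0·0 + -2·-4 = 12
  a_8 = -1·12 + 0·-4 + -2·0 = -12
  a_9 = -1·-12 + 0·12 + -2·-4 = 20
  a_10 = -1·20 + 0·-12 + -2·12 = -44
  a_11 = -1·-44 + 0·20 + -2·-12 = 68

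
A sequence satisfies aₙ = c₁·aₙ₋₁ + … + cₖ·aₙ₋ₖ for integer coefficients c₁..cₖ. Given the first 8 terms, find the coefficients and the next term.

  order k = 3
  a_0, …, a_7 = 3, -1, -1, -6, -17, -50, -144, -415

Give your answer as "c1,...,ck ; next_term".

3,0,-1 ; -1195

  a_3 = 3·-1 + 0·-1 + -1·3 = -6
  a_4 = 3·-6 + 0·-1 + -1·-1 = -17
  a_5 = 3·-17 + 0·-6 + -1·-1 = -50
  a_6 = 3·-50 + 0·-17 + -1·-6 = -144
  a_7 = 3·-144 + 0·-50 + -1·-17 = -415
  a_8 = 3·-415 + 0·-144 + -1·-50 = -1195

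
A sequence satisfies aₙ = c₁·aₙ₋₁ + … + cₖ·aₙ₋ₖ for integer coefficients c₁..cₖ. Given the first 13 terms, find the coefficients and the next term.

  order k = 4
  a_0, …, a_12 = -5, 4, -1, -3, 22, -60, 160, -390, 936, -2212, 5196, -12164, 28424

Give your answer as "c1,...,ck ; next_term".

  a_4 = -2·-3 + 2·-1 + 2·4 + -2·-5 = 22
  a_5 = -2·22 + 2·-3 + 2·-1 + -2·4 = -60
  a_6 = -2·-60 + 2·22 + 2·-3 + -2·-1 = 160
  a_7 = -2·160 + 2·-60 + 2·22 + -2·-3 = -390
  a_8 = -2·-390 + 2·160 + 2·-60 + -2·22 = 936
  a_9 = -2·936 + 2·-390 + 2·160 + -2·-60 = -2212
  a_10 = -2·-2212 + 2·936 + 2·-390 + -2·160 = 5196
  a_11 = -2·5196 + 2·-2212 + 2·936 + -2·-390 = -12164
  a_12 = -2·-12164 + 2·5196 + 2·-2212 + -2·936 = 28424
  a_13 = -2·28424 + 2·-12164 + 2·5196 + -2·-2212 = -66360

-2,2,2,-2 ; -66360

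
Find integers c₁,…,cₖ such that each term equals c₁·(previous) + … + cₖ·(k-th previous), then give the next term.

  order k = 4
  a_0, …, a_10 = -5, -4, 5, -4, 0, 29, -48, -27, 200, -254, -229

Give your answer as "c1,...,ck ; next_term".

  a_4 = -1·-4 + -3·5 + 1·-4 + -3·-5 = 0
  a_5 = -1·0 + -3·-4 + 1·5 + -3·-4 = 29
  a_6 = -1·29 + -3·0 + 1·-4 + -3·5 = -48
  a_7 = -1·-48 + -3·29 + 1·0 + -3·-4 = -27
  a_8 = -1·-27 + -3·-48 + 1·29 + -3·0 = 200
  a_9 = -1·200 + -3·-27 + 1·-48 + -3·29 = -254
  a_10 = -1·-254 + -3·200 + 1·-27 + -3·-48 = -229
  a_11 = -1·-229 + -3·-254 + 1·200 + -3·-27 = 1272

-1,-3,1,-3 ; 1272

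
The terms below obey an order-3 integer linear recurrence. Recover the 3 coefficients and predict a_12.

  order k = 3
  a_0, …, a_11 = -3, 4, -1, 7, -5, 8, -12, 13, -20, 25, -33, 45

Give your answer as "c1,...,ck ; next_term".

  a_3 = 0·-1 + 1·4 + -1·-3 = 7
  a_4 = 0·7 + 1·-1 + -1·4 = -5
  a_5 = 0·-5 + 1·7 + -1·-1 = 8
  a_6 = 0·8 + 1·-5 + -1·7 = -12
  a_7 = 0·-12 + 1·8 + -1·-5 = 13
  a_8 = 0·13 + 1·-12 + -1·8 = -20
  a_9 = 0·-20 + 1·13 + -1·-12 = 25
  a_10 = 0·25 + 1·-20 + -1·13 = -33
  a_11 = 0·-33 + 1·25 + -1·-20 = 45
  a_12 = 0·45 + 1·-33 + -1·25 = -58

0,1,-1 ; -58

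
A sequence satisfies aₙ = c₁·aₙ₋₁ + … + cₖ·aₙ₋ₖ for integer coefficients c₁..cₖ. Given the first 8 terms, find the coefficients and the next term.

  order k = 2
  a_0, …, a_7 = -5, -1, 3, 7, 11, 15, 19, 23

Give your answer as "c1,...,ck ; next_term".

  a_2 = 2·-1 + -1·-5 = 3
  a_3 = 2·3 + -1·-1 = 7
  a_4 = 2·7 + -1·3 = 11
  a_5 = 2·11 + -1·7 = 15
  a_6 = 2·15 + -1·11 = 19
  a_7 = 2·19 + -1·15 = 23
  a_8 = 2·23 + -1·19 = 27

2,-1 ; 27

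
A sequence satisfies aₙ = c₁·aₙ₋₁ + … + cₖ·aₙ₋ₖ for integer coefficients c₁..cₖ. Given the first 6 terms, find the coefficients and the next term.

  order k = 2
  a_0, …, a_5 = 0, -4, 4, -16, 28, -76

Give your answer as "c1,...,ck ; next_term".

-1,3 ; 160

  a_2 = -1·-4 + 3·0 = 4
  a_3 = -1·4 + 3·-4 = -16
  a_4 = -1·-16 + 3·4 = 28
  a_5 = -1·28 + 3·-16 = -76
  a_6 = -1·-76 + 3·28 = 160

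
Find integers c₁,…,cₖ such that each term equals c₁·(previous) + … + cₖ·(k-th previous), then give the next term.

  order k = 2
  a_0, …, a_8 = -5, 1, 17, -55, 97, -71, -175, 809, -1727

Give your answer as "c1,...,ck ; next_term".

  a_2 = -3·1 + -4·-5 = 17
  a_3 = -3·17 + -4·1 = -55
  a_4 = -3·-55 + -4·17 = 97
  a_5 = -3·97 + -4·-55 = -71
  a_6 = -3·-71 + -4·97 = -175
  a_7 = -3·-175 + -4·-71 = 809
  a_8 = -3·809 + -4·-175 = -1727
  a_9 = -3·-1727 + -4·809 = 1945

-3,-4 ; 1945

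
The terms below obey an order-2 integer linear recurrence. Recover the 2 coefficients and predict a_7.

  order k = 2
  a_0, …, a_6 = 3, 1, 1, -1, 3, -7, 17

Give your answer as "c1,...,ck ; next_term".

  a_2 = -2·1 + 1·3 = 1
  a_3 = -2·1 + 1·1 = -1
  a_4 = -2·-1 + 1·1 = 3
  a_5 = -2·3 + 1·-1 = -7
  a_6 = -2·-7 + 1·3 = 17
  a_7 = -2·17 + 1·-7 = -41

-2,1 ; -41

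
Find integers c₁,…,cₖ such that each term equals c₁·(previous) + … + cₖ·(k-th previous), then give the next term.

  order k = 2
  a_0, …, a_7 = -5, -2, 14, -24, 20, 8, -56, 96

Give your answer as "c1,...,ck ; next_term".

  a_2 = -2·-2 + -2·-5 = 14
  a_3 = -2·14 + -2·-2 = -24
  a_4 = -2·-24 + -2·14 = 20
  a_5 = -2·20 + -2·-24 = 8
  a_6 = -2·8 + -2·20 = -56
  a_7 = -2·-56 + -2·8 = 96
  a_8 = -2·96 + -2·-56 = -80

-2,-2 ; -80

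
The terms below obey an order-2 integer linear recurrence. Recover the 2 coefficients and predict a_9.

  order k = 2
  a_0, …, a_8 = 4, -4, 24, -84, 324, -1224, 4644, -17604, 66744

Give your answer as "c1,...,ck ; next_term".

  a_2 = -3·-4 + 3·4 = 24
  a_3 = -3·24 + 3·-4 = -84
  a_4 = -3·-84 + 3·24 = 324
  a_5 = -3·324 + 3·-84 = -1224
  a_6 = -3·-1224 + 3·324 = 4644
  a_7 = -3·4644 + 3·-1224 = -17604
  a_8 = -3·-17604 + 3·4644 = 66744
  a_9 = -3·66744 + 3·-17604 = -253044

-3,3 ; -253044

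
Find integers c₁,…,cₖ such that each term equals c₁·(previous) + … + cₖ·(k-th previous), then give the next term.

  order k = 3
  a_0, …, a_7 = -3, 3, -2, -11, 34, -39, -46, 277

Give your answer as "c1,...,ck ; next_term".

-2,-3,2 ; -494

  a_3 = -2·-2 + -3·3 + 2·-3 = -11
  a_4 = -2·-11 + -3·-2 + 2·3 = 34
  a_5 = -2·34 + -3·-11 + 2·-2 = -39
  a_6 = -2·-39 + -3·34 + 2·-11 = -46
  a_7 = -2·-46 + -3·-39 + 2·34 = 277
  a_8 = -2·277 + -3·-46 + 2·-39 = -494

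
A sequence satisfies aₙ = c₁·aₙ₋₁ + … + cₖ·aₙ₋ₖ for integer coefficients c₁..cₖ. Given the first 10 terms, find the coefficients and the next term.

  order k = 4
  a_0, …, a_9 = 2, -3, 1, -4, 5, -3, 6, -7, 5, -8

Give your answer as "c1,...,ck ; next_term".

  a_4 = -1·-4 + 0·1 + -1·-3 + -1·2 = 5
  a_5 = -1·5 + 0·-4 + -1·1 + -1·-3 = -3
  a_6 = -1·-3 + 0·5 + -1·-4 + -1·1 = 6
  a_7 = -1·6 + 0·-3 + -1·5 + -1·-4 = -7
  a_8 = -1·-7 + 0·6 + -1·-3 + -1·5 = 5
  a_9 = -1·5 + 0·-7 + -1·6 + -1·-3 = -8
  a_10 = -1·-8 + 0·5 + -1·-7 + -1·6 = 9

-1,0,-1,-1 ; 9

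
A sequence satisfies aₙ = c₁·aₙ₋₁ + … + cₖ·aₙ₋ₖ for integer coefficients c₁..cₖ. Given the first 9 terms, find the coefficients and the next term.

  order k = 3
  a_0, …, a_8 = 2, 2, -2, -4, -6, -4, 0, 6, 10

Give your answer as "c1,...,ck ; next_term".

  a_3 = 1·-2 + 0·2 + -1·2 = -4
  a_4 = 1·-4 + 0·-2 + -1·2 = -6
  a_5 = 1·-6 + 0·-4 + -1·-2 = -4
  a_6 = 1·-4 + 0·-6 + -1·-4 = 0
  a_7 = 1·0 + 0·-4 + -1·-6 = 6
  a_8 = 1·6 + 0·0 + -1·-4 = 10
  a_9 = 1·10 + 0·6 + -1·0 = 10

1,0,-1 ; 10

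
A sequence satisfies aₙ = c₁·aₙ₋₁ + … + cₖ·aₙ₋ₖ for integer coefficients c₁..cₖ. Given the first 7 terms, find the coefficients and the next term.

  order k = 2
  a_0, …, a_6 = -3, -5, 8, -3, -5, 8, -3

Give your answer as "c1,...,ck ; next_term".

-1,-1 ; -5

  a_2 = -1·-5 + -1·-3 = 8
  a_3 = -1·8 + -1·-5 = -3
  a_4 = -1·-3 + -1·8 = -5
  a_5 = -1·-5 + -1·-3 = 8
  a_6 = -1·8 + -1·-5 = -3
  a_7 = -1·-3 + -1·8 = -5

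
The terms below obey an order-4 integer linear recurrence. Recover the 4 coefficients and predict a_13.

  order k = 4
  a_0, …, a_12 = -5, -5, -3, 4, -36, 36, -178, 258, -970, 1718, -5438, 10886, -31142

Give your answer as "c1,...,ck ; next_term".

  a_4 = -1·4 + 4·-3 + 2·-5 + 2·-5 = -36
  a_5 = -1·-36 + 4·4 + 2·-3 + 2·-5 = 36
  a_6 = -1·36 + 4·-36 + 2·4 + 2·-3 = -178
  a_7 = -1·-178 + 4·36 + 2·-36 + 2·4 = 258
  a_8 = -1·258 + 4·-178 + 2·36 + 2·-36 = -970
  a_9 = -1·-970 + 4·258 + 2·-178 + 2·36 = 1718
  a_10 = -1·1718 + 4·-970 + 2·258 + 2·-178 = -5438
  a_11 = -1·-5438 + 4·1718 + 2·-970 + 2·258 = 10886
  a_12 = -1·10886 + 4·-5438 + 2·1718 + 2·-970 = -31142
  a_13 = -1·-31142 + 4·10886 + 2·-5438 + 2·1718 = 67246

-1,4,2,2 ; 67246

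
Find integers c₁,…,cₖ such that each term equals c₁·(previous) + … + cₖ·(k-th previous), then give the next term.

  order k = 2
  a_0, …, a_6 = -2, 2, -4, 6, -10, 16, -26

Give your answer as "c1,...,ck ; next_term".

  a_2 = -1·2 + 1·-2 = -4
  a_3 = -1·-4 + 1·2 = 6
  a_4 = -1·6 + 1·-4 = -10
  a_5 = -1·-10 + 1·6 = 16
  a_6 = -1·16 + 1·-10 = -26
  a_7 = -1·-26 + 1·16 = 42

-1,1 ; 42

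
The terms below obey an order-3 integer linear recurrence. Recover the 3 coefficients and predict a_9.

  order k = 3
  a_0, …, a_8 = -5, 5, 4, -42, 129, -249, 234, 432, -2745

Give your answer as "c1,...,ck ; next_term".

  a_3 = -3·4 + -3·5 + 3·-5 = -42
  a_4 = -3·-42 + -3·4 + 3·5 = 129
  a_5 = -3·129 + -3·-42 + 3·4 = -249
  a_6 = -3·-249 + -3·129 + 3·-42 = 234
  a_7 = -3·234 + -3·-249 + 3·129 = 432
  a_8 = -3·432 + -3·234 + 3·-249 = -2745
  a_9 = -3·-2745 + -3·432 + 3·234 = 7641

-3,-3,3 ; 7641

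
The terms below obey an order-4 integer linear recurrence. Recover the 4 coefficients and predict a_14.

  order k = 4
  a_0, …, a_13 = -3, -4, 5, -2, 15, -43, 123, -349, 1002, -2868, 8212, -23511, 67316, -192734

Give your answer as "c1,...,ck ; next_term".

  a_4 = -2·-2 + 2·5 + -1·-4 + 1·-3 = 15
  a_5 = -2·15 + 2·-2 + -1·5 + 1·-4 = -43
  a_6 = -2·-43 + 2·15 + -1·-2 + 1·5 = 123
  a_7 = -2·123 + 2·-43 + -1·15 + 1·-2 = -349
  a_8 = -2·-349 + 2·123 + -1·-43 + 1·15 = 1002
  a_9 = -2·1002 + 2·-349 + -1·123 + 1·-43 = -2868
  a_10 = -2·-2868 + 2·1002 + -1·-349 + 1·123 = 8212
  a_11 = -2·8212 + 2·-2868 + -1·1002 + 1·-349 = -23511
  a_12 = -2·-23511 + 2·8212 + -1·-2868 + 1·1002 = 67316
  a_13 = -2·67316 + 2·-23511 + -1·8212 + 1·-2868 = -192734
  a_14 = -2·-192734 + 2·67316 + -1·-23511 + 1·8212 = 551823

-2,2,-1,1 ; 551823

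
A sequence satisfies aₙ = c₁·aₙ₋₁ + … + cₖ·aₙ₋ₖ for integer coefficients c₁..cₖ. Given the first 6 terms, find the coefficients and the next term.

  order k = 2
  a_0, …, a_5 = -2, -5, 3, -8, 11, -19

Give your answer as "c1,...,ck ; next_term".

-1,1 ; 30

  a_2 = -1·-5 + 1·-2 = 3
  a_3 = -1·3 + 1·-5 = -8
  a_4 = -1·-8 + 1·3 = 11
  a_5 = -1·11 + 1·-8 = -19
  a_6 = -1·-19 + 1·11 = 30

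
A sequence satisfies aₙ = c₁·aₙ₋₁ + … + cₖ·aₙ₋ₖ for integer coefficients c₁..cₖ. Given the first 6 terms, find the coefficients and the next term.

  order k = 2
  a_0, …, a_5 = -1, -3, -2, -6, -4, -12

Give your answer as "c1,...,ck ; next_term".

0,2 ; -8

  a_2 = 0·-3 + 2·-1 = -2
  a_3 = 0·-2 + 2·-3 = -6
  a_4 = 0·-6 + 2·-2 = -4
  a_5 = 0·-4 + 2·-6 = -12
  a_6 = 0·-12 + 2·-4 = -8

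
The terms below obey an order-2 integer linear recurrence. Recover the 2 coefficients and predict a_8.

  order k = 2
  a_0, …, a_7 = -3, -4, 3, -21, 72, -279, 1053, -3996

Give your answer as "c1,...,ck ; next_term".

  a_2 = -3·-4 + 3·-3 = 3
  a_3 = -3·3 + 3·-4 = -21
  a_4 = -3·-21 + 3·3 = 72
  a_5 = -3·72 + 3·-21 = -279
  a_6 = -3·-279 + 3·72 = 1053
  a_7 = -3·1053 + 3·-279 = -3996
  a_8 = -3·-3996 + 3·1053 = 15147

-3,3 ; 15147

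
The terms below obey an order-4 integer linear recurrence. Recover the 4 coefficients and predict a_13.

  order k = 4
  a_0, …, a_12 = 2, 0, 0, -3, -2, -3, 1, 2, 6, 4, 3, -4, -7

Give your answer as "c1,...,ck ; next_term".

  a_4 = 0·-3 + 1·0 + -1·0 + -1·2 = -2
  a_5 = 0·-2 + 1·-3 + -1·0 + -1·0 = -3
  a_6 = 0·-3 + 1·-2 + -1·-3 + -1·0 = 1
  a_7 = 0·1 + 1·-3 + -1·-2 + -1·-3 = 2
  a_8 = 0·2 + 1·1 + -1·-3 + -1·-2 = 6
  a_9 = 0·6 + 1·2 + -1·1 + -1·-3 = 4
  a_10 = 0·4 + 1·6 + -1·2 + -1·1 = 3
  a_11 = 0·3 + 1·4 + -1·6 + -1·2 = -4
  a_12 = 0·-4 + 1·3 + -1·4 + -1·6 = -7
  a_13 = 0·-7 + 1·-4 + -1·3 + -1·4 = -11

0,1,-1,-1 ; -11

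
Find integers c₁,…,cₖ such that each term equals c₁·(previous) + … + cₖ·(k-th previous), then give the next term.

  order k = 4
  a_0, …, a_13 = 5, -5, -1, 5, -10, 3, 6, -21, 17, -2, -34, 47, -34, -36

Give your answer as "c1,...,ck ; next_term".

  a_4 = -1·5 + 0·-1 + 2·-5 + 1·5 = -10
  a_5 = -1·-10 + 0·5 + 2·-1 + 1·-5 = 3
  a_6 = -1·3 + 0·-10 + 2·5 + 1·-1 = 6
  a_7 = -1·6 + 0·3 + 2·-10 + 1·5 = -21
  a_8 = -1·-21 + 0·6 + 2·3 + 1·-10 = 17
  a_9 = -1·17 + 0·-21 + 2·6 + 1·3 = -2
  a_10 = -1·-2 + 0·17 + 2·-21 + 1·6 = -34
  a_11 = -1·-34 + 0·-2 + 2·17 + 1·-21 = 47
  a_12 = -1·47 + 0·-34 + 2·-2 + 1·17 = -34
  a_13 = -1·-34 + 0·47 + 2·-34 + 1·-2 = -36
  a_14 = -1·-36 + 0·-34 + 2·47 + 1·-34 = 96

-1,0,2,1 ; 96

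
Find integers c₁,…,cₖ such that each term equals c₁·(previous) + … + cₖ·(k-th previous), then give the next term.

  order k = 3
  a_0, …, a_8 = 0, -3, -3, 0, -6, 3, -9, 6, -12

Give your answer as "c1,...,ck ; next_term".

-1,1,1 ; 9

  a_3 = -1·-3 + 1·-3 + 1·0 = 0
  a_4 = -1·0 + 1·-3 + 1·-3 = -6
  a_5 = -1·-6 + 1·0 + 1·-3 = 3
  a_6 = -1·3 + 1·-6 + 1·0 = -9
  a_7 = -1·-9 + 1·3 + 1·-6 = 6
  a_8 = -1·6 + 1·-9 + 1·3 = -12
  a_9 = -1·-12 + 1·6 + 1·-9 = 9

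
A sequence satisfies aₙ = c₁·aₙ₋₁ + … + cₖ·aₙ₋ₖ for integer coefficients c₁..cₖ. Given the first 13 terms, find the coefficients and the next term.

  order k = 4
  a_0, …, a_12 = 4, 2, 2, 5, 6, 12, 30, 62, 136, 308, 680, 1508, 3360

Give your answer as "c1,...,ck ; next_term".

2,0,2,-2 ; 7464

  a_4 = 2·5 + 0·2 + 2·2 + -2·4 = 6
  a_5 = 2·6 + 0·5 + 2·2 + -2·2 = 12
  a_6 = 2·12 + 0·6 + 2·5 + -2·2 = 30
  a_7 = 2·30 + 0·12 + 2·6 + -2·5 = 62
  a_8 = 2·62 + 0·30 + 2·12 + -2·6 = 136
  a_9 = 2·136 + 0·62 + 2·30 + -2·12 = 308
  a_10 = 2·308 + 0·136 + 2·62 + -2·30 = 680
  a_11 = 2·680 + 0·308 + 2·136 + -2·62 = 1508
  a_12 = 2·1508 + 0·680 + 2·308 + -2·136 = 3360
  a_13 = 2·3360 + 0·1508 + 2·680 + -2·308 = 7464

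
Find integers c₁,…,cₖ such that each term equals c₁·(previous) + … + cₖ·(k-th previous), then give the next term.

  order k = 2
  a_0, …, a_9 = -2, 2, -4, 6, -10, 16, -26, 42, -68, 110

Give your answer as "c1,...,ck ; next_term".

  a_2 = -1·2 + 1·-2 = -4
  a_3 = -1·-4 + 1·2 = 6
  a_4 = -1·6 + 1·-4 = -10
  a_5 = -1·-10 + 1·6 = 16
  a_6 = -1·16 + 1·-10 = -26
  a_7 = -1·-26 + 1·16 = 42
  a_8 = -1·42 + 1·-26 = -68
  a_9 = -1·-68 + 1·42 = 110
  a_10 = -1·110 + 1·-68 = -178

-1,1 ; -178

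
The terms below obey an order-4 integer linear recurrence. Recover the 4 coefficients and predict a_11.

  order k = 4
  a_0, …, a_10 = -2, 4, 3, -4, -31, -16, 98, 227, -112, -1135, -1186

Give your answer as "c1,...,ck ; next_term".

1,-3,-3,3 ; 3236

  a_4 = 1·-4 + -3·3 + -3·4 + 3·-2 = -31
  a_5 = 1·-31 + -3·-4 + -3·3 + 3·4 = -16
  a_6 = 1·-16 + -3·-31 + -3·-4 + 3·3 = 98
  a_7 = 1·98 + -3·-16 + -3·-31 + 3·-4 = 227
  a_8 = 1·227 + -3·98 + -3·-16 + 3·-31 = -112
  a_9 = 1·-112 + -3·227 + -3·98 + 3·-16 = -1135
  a_10 = 1·-1135 + -3·-112 + -3·227 + 3·98 = -1186
  a_11 = 1·-1186 + -3·-1135 + -3·-112 + 3·227 = 3236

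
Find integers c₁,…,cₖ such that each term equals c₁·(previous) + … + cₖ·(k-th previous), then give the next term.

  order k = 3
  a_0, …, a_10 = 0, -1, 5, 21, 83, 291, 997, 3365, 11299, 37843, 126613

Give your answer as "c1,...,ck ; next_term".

4,-1,-4 ; 423413

  a_3 = 4·5 + -1·-1 + -4·0 = 21
  a_4 = 4·21 + -1·5 + -4·-1 = 83
  a_5 = 4·83 + -1·21 + -4·5 = 291
  a_6 = 4·291 + -1·83 + -4·21 = 997
  a_7 = 4·997 + -1·291 + -4·83 = 3365
  a_8 = 4·3365 + -1·997 + -4·291 = 11299
  a_9 = 4·11299 + -1·3365 + -4·997 = 37843
  a_10 = 4·37843 + -1·11299 + -4·3365 = 126613
  a_11 = 4·126613 + -1·37843 + -4·11299 = 423413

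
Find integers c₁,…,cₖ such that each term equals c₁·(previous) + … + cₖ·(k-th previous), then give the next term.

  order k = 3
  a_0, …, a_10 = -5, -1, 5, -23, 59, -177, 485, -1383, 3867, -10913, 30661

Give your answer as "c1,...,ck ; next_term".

-2,3,2 ; -86327

  a_3 = -2·5 + 3·-1 + 2·-5 = -23
  a_4 = -2·-23 + 3·5 + 2·-1 = 59
  a_5 = -2·59 + 3·-23 + 2·5 = -177
  a_6 = -2·-177 + 3·59 + 2·-23 = 485
  a_7 = -2·485 + 3·-177 + 2·59 = -1383
  a_8 = -2·-1383 + 3·485 + 2·-177 = 3867
  a_9 = -2·3867 + 3·-1383 + 2·485 = -10913
  a_10 = -2·-10913 + 3·3867 + 2·-1383 = 30661
  a_11 = -2·30661 + 3·-10913 + 2·3867 = -86327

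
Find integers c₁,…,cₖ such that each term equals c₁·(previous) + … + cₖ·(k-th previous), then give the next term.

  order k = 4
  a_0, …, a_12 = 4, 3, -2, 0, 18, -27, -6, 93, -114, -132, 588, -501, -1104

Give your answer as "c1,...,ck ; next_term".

  a_4 = -2·0 + -3·-2 + 0·3 + 3·4 = 18
  a_5 = -2·18 + -3·0 + 0·-2 + 3·3 = -27
  a_6 = -2·-27 + -3·18 + 0·0 + 3·-2 = -6
  a_7 = -2·-6 + -3·-27 + 0·18 + 3·0 = 93
  a_8 = -2·93 + -3·-6 + 0·-27 + 3·18 = -114
  a_9 = -2·-114 + -3·93 + 0·-6 + 3·-27 = -132
  a_10 = -2·-132 + -3·-114 + 0·93 + 3·-6 = 588
  a_11 = -2·588 + -3·-132 + 0·-114 + 3·93 = -501
  a_12 = -2·-501 + -3·588 + 0·-132 + 3·-114 = -1104
  a_13 = -2·-1104 + -3·-501 + 0·588 + 3·-132 = 3315

-2,-3,0,3 ; 3315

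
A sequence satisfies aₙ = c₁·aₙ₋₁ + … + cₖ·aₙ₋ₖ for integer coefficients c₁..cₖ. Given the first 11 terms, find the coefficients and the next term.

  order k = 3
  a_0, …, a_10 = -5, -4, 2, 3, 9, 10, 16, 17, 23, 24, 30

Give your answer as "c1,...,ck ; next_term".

1,1,-1 ; 31

  a_3 = 1·2 + 1·-4 + -1·-5 = 3
  a_4 = 1·3 + 1·2 + -1·-4 = 9
  a_5 = 1·9 + 1·3 + -1·2 = 10
  a_6 = 1·10 + 1·9 + -1·3 = 16
  a_7 = 1·16 + 1·10 + -1·9 = 17
  a_8 = 1·17 + 1·16 + -1·10 = 23
  a_9 = 1·23 + 1·17 + -1·16 = 24
  a_10 = 1·24 + 1·23 + -1·17 = 30
  a_11 = 1·30 + 1·24 + -1·23 = 31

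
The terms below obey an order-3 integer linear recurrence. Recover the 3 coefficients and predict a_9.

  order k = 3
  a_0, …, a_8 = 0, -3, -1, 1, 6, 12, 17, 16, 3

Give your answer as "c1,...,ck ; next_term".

2,-1,-1 ; -27

  a_3 = 2·-1 + -1·-3 + -1·0 = 1
  a_4 = 2·1 + -1·-1 + -1·-3 = 6
  a_5 = 2·6 + -1·1 + -1·-1 = 12
  a_6 = 2·12 + -1·6 + -1·1 = 17
  a_7 = 2·17 + -1·12 + -1·6 = 16
  a_8 = 2·16 + -1·17 + -1·12 = 3
  a_9 = 2·3 + -1·16 + -1·17 = -27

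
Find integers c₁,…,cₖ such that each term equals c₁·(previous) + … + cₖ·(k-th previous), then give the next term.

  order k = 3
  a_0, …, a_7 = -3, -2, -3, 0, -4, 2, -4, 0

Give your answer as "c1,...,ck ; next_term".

  a_3 = -2·-3 + 0·-2 + 2·-3 = 0
  a_4 = -2·0 + 0·-3 + 2·-2 = -4
  a_5 = -2·-4 + 0·0 + 2·-3 = 2
  a_6 = -2·2 + 0·-4 + 2·0 = -4
  a_7 = -2·-4 + 0·2 + 2·-4 = 0
  a_8 = -2·0 + 0·-4 + 2·2 = 4

-2,0,2 ; 4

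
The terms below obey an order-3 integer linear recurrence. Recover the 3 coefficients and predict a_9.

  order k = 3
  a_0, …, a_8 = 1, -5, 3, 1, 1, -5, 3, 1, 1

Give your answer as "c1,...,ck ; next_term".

  a_3 = -1·3 + -1·-5 + -1·1 = 1
  a_4 = -1·1 + -1·3 + -1·-5 = 1
  a_5 = -1·1 + -1·1 + -1·3 = -5
  a_6 = -1·-5 + -1·1 + -1·1 = 3
  a_7 = -1·3 + -1·-5 + -1·1 = 1
  a_8 = -1·1 + -1·3 + -1·-5 = 1
  a_9 = -1·1 + -1·1 + -1·3 = -5

-1,-1,-1 ; -5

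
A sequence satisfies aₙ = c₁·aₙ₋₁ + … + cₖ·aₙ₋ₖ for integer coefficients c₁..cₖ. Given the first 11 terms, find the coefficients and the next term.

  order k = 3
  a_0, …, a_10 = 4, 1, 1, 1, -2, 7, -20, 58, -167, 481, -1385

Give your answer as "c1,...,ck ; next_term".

  a_3 = -3·1 + 0·1 + 1·4 = 1
  a_4 = -3·1 + 0·1 + 1·1 = -2
  a_5 = -3·-2 + 0·1 + 1·1 = 7
  a_6 = -3·7 + 0·-2 + 1·1 = -20
  a_7 = -3·-20 + 0·7 + 1·-2 = 58
  a_8 = -3·58 + 0·-20 + 1·7 = -167
  a_9 = -3·-167 + 0·58 + 1·-20 = 481
  a_10 = -3·481 + 0·-167 + 1·58 = -1385
  a_11 = -3·-1385 + 0·481 + 1·-167 = 3988

-3,0,1 ; 3988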